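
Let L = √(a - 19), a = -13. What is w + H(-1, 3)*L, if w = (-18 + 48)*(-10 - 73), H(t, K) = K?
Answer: -2490 + 12*I*√2 ≈ -2490.0 + 16.971*I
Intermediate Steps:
L = 4*I*√2 (L = √(-13 - 19) = √(-32) = 4*I*√2 ≈ 5.6569*I)
w = -2490 (w = 30*(-83) = -2490)
w + H(-1, 3)*L = -2490 + 3*(4*I*√2) = -2490 + 12*I*√2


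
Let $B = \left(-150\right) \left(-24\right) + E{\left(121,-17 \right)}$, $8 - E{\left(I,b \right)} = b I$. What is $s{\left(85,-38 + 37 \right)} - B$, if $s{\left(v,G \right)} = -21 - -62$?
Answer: $-5624$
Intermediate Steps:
$E{\left(I,b \right)} = 8 - I b$ ($E{\left(I,b \right)} = 8 - b I = 8 - I b$)
$s{\left(v,G \right)} = 41$ ($s{\left(v,G \right)} = -21 + 62 = 41$)
$B = 5665$ ($B = \left(-150\right) \left(-24\right) - \left(-8 + 121 \left(-17\right)\right) = 3600 + \left(8 + 2057\right) = 3600 + 2065 = 5665$)
$s{\left(85,-38 + 37 \right)} - B = 41 - 5665 = -5624$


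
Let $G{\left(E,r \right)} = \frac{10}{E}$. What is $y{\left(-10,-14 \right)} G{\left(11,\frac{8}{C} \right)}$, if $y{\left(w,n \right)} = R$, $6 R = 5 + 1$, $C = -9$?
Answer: $\frac{10}{11} \approx 0.90909$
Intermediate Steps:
$R = 1$ ($R = \frac{5 + 1}{6} = \frac{1}{6} \cdot 6 = 1$)
$y{\left(w,n \right)} = 1$
$y{\left(-10,-14 \right)} G{\left(11,\frac{8}{C} \right)} = 1 \cdot \frac{10}{11} = \frac{10}{11}$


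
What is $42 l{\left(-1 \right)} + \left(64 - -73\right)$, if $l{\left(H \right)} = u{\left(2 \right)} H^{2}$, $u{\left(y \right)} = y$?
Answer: $221$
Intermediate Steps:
$l{\left(H \right)} = 2 H^{2}$
$42 l{\left(-1 \right)} + \left(64 - -73\right) = 42 \cdot 2 \left(-1\right)^{2} + \left(64 - -73\right) = 42 \cdot 2 \cdot 1 + \left(64 + 73\right) = 42 \cdot 2 + 137 = 84 + 137 = 221$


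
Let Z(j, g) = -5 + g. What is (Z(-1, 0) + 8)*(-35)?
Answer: -105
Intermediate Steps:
(Z(-1, 0) + 8)*(-35) = ((-5 + 0) + 8)*(-35) = (-5 + 8)*(-35) = 3*(-35) = -105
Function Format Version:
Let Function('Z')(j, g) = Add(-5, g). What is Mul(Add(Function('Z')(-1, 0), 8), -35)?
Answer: -105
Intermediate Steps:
Mul(Add(Function('Z')(-1, 0), 8), -35) = Mul(Add(Add(-5, 0), 8), -35) = Mul(Add(-5, 8), -35) = Mul(3, -35) = -105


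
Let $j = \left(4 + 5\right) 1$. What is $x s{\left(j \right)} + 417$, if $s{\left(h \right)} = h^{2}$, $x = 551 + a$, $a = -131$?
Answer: $34437$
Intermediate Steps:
$j = 9$ ($j = 9 \cdot 1 = 9$)
$x = 420$ ($x = 551 - 131 = 420$)
$x s{\left(j \right)} + 417 = 420 \cdot 9^{2} + 417 = 420 \cdot 81 + 417 = 34020 + 417 = 34437$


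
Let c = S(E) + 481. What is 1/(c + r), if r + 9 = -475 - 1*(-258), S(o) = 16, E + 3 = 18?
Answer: 1/271 ≈ 0.0036900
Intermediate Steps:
E = 15 (E = -3 + 18 = 15)
c = 497 (c = 16 + 481 = 497)
r = -226 (r = -9 + (-475 - 1*(-258)) = -9 + (-475 + 258) = -9 - 217 = -226)
1/(c + r) = 1/(497 - 226) = 1/271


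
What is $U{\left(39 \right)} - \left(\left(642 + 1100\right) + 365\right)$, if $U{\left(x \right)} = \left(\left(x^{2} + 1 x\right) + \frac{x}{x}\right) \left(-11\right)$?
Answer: $-19278$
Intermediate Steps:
$U{\left(x \right)} = -11 - 11 x - 11 x^{2}$ ($U{\left(x \right)} = \left(\left(x^{2} + x\right) + 1\right) \left(-11\right) = \left(\left(x + x^{2}\right) + 1\right) \left(-11\right) = \left(1 + x + x^{2}\right) \left(-11\right) = -11 - 11 x - 11 x^{2}$)
$U{\left(39 \right)} - \left(\left(642 + 1100\right) + 365\right) = \left(-11 - 429 - 11 \cdot 39^{2}\right) - \left(\left(642 + 1100\right) + 365\right) = \left(-11 - 429 - 16731\right) - \left(1742 + 365\right) = \left(-11 - 429 - 16731\right) - 2107 = -17171 - 2107 = -19278$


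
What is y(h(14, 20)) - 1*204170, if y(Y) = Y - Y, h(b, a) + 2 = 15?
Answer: -204170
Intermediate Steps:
h(b, a) = 13 (h(b, a) = -2 + 15 = 13)
y(Y) = 0
y(h(14, 20)) - 1*204170 = 0 - 1*204170 = 0 - 204170 = -204170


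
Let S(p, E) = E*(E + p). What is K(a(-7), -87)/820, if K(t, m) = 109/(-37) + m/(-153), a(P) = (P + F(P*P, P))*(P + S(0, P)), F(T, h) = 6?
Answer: -2243/773670 ≈ -0.0028992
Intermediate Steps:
a(P) = (6 + P)*(P + P²) (a(P) = (P + 6)*(P + P*(P + 0)) = (6 + P)*(P + P*P) = (6 + P)*(P + P²))
K(t, m) = -109/37 - m/153 (K(t, m) = 109*(-1/37) + m*(-1/153) = -109/37 - m/153)
K(a(-7), -87)/820 = (-109/37 - 1/153*(-87))/820 = (-109/37 + 29/51)*(1/820) = -4486/1887*1/820 = -2243/773670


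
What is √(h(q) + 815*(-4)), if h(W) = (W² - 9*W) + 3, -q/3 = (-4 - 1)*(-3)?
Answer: I*√827 ≈ 28.758*I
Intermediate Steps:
q = -45 (q = -3*(-4 - 1)*(-3) = -(-15)*(-3) = -3*15 = -45)
h(W) = 3 + W² - 9*W
√(h(q) + 815*(-4)) = √((3 + (-45)² - 9*(-45)) + 815*(-4)) = √((3 + 2025 + 405) - 3260) = √(2433 - 3260) = √(-827) = I*√827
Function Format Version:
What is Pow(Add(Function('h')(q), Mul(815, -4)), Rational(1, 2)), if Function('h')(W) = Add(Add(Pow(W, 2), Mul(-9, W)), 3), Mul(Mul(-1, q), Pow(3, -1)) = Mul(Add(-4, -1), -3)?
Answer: Mul(I, Pow(827, Rational(1, 2))) ≈ Mul(28.758, I)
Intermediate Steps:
q = -45 (q = Mul(-3, Mul(Add(-4, -1), -3)) = Mul(-3, Mul(-5, -3)) = Mul(-3, 15) = -45)
Function('h')(W) = Add(3, Pow(W, 2), Mul(-9, W))
Pow(Add(Function('h')(q), Mul(815, -4)), Rational(1, 2)) = Pow(Add(Add(3, Pow(-45, 2), Mul(-9, -45)), Mul(815, -4)), Rational(1, 2)) = Pow(Add(Add(3, 2025, 405), -3260), Rational(1, 2)) = Pow(Add(2433, -3260), Rational(1, 2)) = Pow(-827, Rational(1, 2)) = Mul(I, Pow(827, Rational(1, 2)))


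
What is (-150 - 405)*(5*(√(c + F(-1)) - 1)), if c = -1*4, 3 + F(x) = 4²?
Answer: -5550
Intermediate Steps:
F(x) = 13 (F(x) = -3 + 4² = -3 + 16 = 13)
c = -4
(-150 - 405)*(5*(√(c + F(-1)) - 1)) = (-150 - 405)*(5*(√(-4 + 13) - 1)) = -2775*(√9 - 1) = -2775*(3 - 1) = -2775*2 = -555*10 = -5550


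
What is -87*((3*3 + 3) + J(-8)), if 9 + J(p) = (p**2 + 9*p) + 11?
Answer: -522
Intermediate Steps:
J(p) = 2 + p**2 + 9*p (J(p) = -9 + ((p**2 + 9*p) + 11) = -9 + (11 + p**2 + 9*p) = 2 + p**2 + 9*p)
-87*((3*3 + 3) + J(-8)) = -87*((3*3 + 3) + (2 + (-8)**2 + 9*(-8))) = -87*((9 + 3) + (2 + 64 - 72)) = -87*(12 - 6) = -87*6 = -522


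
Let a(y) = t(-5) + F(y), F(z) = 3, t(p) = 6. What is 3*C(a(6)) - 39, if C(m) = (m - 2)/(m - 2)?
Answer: -36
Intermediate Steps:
a(y) = 9 (a(y) = 6 + 3 = 9)
C(m) = 1 (C(m) = (-2 + m)/(-2 + m) = 1)
3*C(a(6)) - 39 = 3*1 - 39 = 3 - 39 = -36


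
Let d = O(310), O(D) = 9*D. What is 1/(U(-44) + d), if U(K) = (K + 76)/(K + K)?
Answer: 11/30686 ≈ 0.00035847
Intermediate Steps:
U(K) = (76 + K)/(2*K) (U(K) = (76 + K)/((2*K)) = (76 + K)*(1/(2*K)) = (76 + K)/(2*K))
d = 2790 (d = 9*310 = 2790)
1/(U(-44) + d) = 1/((1/2)*(76 - 44)/(-44) + 2790) = 1/((1/2)*(-1/44)*32 + 2790) = 1/(-4/11 + 2790) = 1/(30686/11) = 11/30686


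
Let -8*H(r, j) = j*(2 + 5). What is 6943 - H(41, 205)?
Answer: 56979/8 ≈ 7122.4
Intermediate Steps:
H(r, j) = -7*j/8 (H(r, j) = -j*(2 + 5)/8 = -j*7/8 = -7*j/8)
6943 - H(41, 205) = 6943 - (-7)*205/8 = 6943 - 1*(-1435/8) = 6943 + 1435/8 = 56979/8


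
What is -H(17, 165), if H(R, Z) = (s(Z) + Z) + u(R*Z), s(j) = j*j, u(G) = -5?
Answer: -27385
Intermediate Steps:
s(j) = j²
H(R, Z) = -5 + Z + Z² (H(R, Z) = (Z² + Z) - 5 = (Z + Z²) - 5 = -5 + Z + Z²)
-H(17, 165) = -(-5 + 165 + 165²) = -(-5 + 165 + 27225) = -1*27385 = -27385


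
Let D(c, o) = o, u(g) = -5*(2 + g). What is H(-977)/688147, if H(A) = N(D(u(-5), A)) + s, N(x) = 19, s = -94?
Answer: -75/688147 ≈ -0.00010899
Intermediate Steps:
u(g) = -10 - 5*g
H(A) = -75 (H(A) = 19 - 94 = -75)
H(-977)/688147 = -75/688147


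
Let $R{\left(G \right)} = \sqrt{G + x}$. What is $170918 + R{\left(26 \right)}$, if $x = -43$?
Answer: $170918 + i \sqrt{17} \approx 1.7092 \cdot 10^{5} + 4.1231 i$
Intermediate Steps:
$R{\left(G \right)} = \sqrt{-43 + G}$ ($R{\left(G \right)} = \sqrt{G - 43} = \sqrt{-43 + G}$)
$170918 + R{\left(26 \right)} = 170918 + \sqrt{-43 + 26} = 170918 + \sqrt{-17} = 170918 + i \sqrt{17}$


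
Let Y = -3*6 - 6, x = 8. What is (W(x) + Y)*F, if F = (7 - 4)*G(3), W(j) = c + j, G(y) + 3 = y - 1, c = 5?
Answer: 33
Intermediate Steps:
Y = -24 (Y = -18 - 6 = -24)
G(y) = -4 + y (G(y) = -3 + (y - 1) = -3 + (-1 + y) = -4 + y)
W(j) = 5 + j
F = -3 (F = (7 - 4)*(-4 + 3) = 3*(-1) = -3)
(W(x) + Y)*F = ((5 + 8) - 24)*(-3) = (13 - 24)*(-3) = -11*(-3) = 33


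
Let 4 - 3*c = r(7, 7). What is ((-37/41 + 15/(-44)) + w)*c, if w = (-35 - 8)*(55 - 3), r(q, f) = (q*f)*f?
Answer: 456066531/1804 ≈ 2.5281e+5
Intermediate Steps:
r(q, f) = q*f² (r(q, f) = (f*q)*f = q*f²)
c = -113 (c = 4/3 - 7*7²/3 = 4/3 - 7*49/3 = 4/3 - ⅓*343 = 4/3 - 343/3 = -113)
w = -2236 (w = -43*52 = -2236)
((-37/41 + 15/(-44)) + w)*c = ((-37/41 + 15/(-44)) - 2236)*(-113) = ((-37*1/41 + 15*(-1/44)) - 2236)*(-113) = ((-37/41 - 15/44) - 2236)*(-113) = (-2243/1804 - 2236)*(-113) = -4035987/1804*(-113) = 456066531/1804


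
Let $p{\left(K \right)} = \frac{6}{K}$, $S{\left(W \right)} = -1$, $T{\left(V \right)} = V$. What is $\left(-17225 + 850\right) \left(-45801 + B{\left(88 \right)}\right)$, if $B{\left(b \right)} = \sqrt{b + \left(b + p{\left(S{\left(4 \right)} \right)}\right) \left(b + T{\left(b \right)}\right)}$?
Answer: $749991375 - 360250 \sqrt{30} \approx 7.4802 \cdot 10^{8}$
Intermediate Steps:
$B{\left(b \right)} = \sqrt{b + 2 b \left(-6 + b\right)}$ ($B{\left(b \right)} = \sqrt{b + \left(b + \frac{6}{-1}\right) \left(b + b\right)} = \sqrt{b + \left(b + 6 \left(-1\right)\right) 2 b} = \sqrt{b + \left(b - 6\right) 2 b} = \sqrt{b + \left(-6 + b\right) 2 b} = \sqrt{b + 2 b \left(-6 + b\right)}$)
$\left(-17225 + 850\right) \left(-45801 + B{\left(88 \right)}\right) = \left(-17225 + 850\right) \left(-45801 + \sqrt{88 \left(-11 + 2 \cdot 88\right)}\right) = - 16375 \left(-45801 + \sqrt{88 \left(-11 + 176\right)}\right) = - 16375 \left(-45801 + \sqrt{88 \cdot 165}\right) = - 16375 \left(-45801 + \sqrt{14520}\right) = - 16375 \left(-45801 + 22 \sqrt{30}\right) = 749991375 - 360250 \sqrt{30}$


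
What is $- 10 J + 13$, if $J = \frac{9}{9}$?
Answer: $3$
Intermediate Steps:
$J = 1$ ($J = 9 \cdot \frac{1}{9} = 1$)
$- 10 J + 13 = \left(-10\right) 1 + 13 = -10 + 13 = 3$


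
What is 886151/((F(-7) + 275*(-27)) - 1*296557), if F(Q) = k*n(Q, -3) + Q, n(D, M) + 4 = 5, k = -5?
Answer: -886151/303994 ≈ -2.9150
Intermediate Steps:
n(D, M) = 1 (n(D, M) = -4 + 5 = 1)
F(Q) = -5 + Q (F(Q) = -5*1 + Q = -5 + Q)
886151/((F(-7) + 275*(-27)) - 1*296557) = 886151/(((-5 - 7) + 275*(-27)) - 1*296557) = 886151/((-12 - 7425) - 296557) = 886151/(-7437 - 296557) = 886151/(-303994) = 886151*(-1/303994) = -886151/303994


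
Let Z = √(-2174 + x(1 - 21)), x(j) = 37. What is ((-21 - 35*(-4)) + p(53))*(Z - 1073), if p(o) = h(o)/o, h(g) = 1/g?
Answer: -358673856/2809 + 334272*I*√2137/2809 ≈ -1.2769e+5 + 5501.1*I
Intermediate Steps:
Z = I*√2137 (Z = √(-2174 + 37) = √(-2137) = I*√2137 ≈ 46.228*I)
p(o) = o⁻² (p(o) = 1/(o*o) = o⁻²)
((-21 - 35*(-4)) + p(53))*(Z - 1073) = ((-21 - 35*(-4)) + 53⁻²)*(I*√2137 - 1073) = ((-21 + 140) + 1/2809)*(-1073 + I*√2137) = (119 + 1/2809)*(-1073 + I*√2137) = 334272*(-1073 + I*√2137)/2809 = -358673856/2809 + 334272*I*√2137/2809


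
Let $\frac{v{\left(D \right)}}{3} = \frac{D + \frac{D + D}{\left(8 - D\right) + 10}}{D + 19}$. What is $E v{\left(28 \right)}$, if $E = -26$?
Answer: $- \frac{8736}{235} \approx -37.174$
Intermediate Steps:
$v{\left(D \right)} = \frac{3 \left(D + \frac{2 D}{18 - D}\right)}{19 + D}$ ($v{\left(D \right)} = 3 \frac{D + \frac{D + D}{\left(8 - D\right) + 10}}{D + 19} = 3 \frac{D + \frac{2 D}{18 - D}}{19 + D} = \frac{3 \left(D + \frac{2 D}{18 - D}\right)}{19 + D}$)
$E v{\left(28 \right)} = - 26 \cdot 3 \cdot 28 \frac{1}{-342 + 28 + 28^{2}} \left(-20 + 28\right) = - 26 \cdot 3 \cdot 28 \frac{1}{-342 + 28 + 784} \cdot 8 = - 26 \cdot 3 \cdot 28 \cdot \frac{1}{470} \cdot 8 = \left(-26\right) \frac{336}{235} = - \frac{8736}{235}$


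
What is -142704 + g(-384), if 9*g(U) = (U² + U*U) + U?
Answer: -329936/3 ≈ -1.0998e+5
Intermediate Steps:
g(U) = U/9 + 2*U²/9 (g(U) = ((U² + U*U) + U)/9 = ((U² + U²) + U)/9 = (2*U² + U)/9 = (U + 2*U²)/9 = U/9 + 2*U²/9)
-142704 + g(-384) = -142704 + (⅑)*(-384)*(1 + 2*(-384)) = -142704 + (⅑)*(-384)*(1 - 768) = -142704 + (⅑)*(-384)*(-767) = -142704 + 98176/3 = -329936/3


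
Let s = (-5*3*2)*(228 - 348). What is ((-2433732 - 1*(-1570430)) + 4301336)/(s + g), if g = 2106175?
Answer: 3438034/2109775 ≈ 1.6296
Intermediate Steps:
s = 3600 (s = -15*2*(-120) = -30*(-120) = 3600)
((-2433732 - 1*(-1570430)) + 4301336)/(s + g) = ((-2433732 - 1*(-1570430)) + 4301336)/(3600 + 2106175) = ((-2433732 + 1570430) + 4301336)/2109775 = (-863302 + 4301336)*(1/2109775) = 3438034*(1/2109775) = 3438034/2109775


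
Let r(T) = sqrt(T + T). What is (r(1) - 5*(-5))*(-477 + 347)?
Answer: -3250 - 130*sqrt(2) ≈ -3433.8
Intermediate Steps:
r(T) = sqrt(2)*sqrt(T) (r(T) = sqrt(2*T) = sqrt(2)*sqrt(T))
(r(1) - 5*(-5))*(-477 + 347) = (sqrt(2)*sqrt(1) - 5*(-5))*(-477 + 347) = (sqrt(2)*1 + 25)*(-130) = (sqrt(2) + 25)*(-130) = (25 + sqrt(2))*(-130) = -3250 - 130*sqrt(2)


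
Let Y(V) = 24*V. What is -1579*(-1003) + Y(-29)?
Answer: 1583041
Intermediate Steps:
-1579*(-1003) + Y(-29) = -1579*(-1003) + 24*(-29) = 1583737 - 696 = 1583041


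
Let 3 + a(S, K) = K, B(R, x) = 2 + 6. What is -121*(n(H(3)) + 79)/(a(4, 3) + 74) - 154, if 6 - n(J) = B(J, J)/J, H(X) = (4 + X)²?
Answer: -1061401/3626 ≈ -292.72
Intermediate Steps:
B(R, x) = 8
a(S, K) = -3 + K
n(J) = 6 - 8/J
-121*(n(H(3)) + 79)/(a(4, 3) + 74) - 154 = -121*((6 - 8/(4 + 3)²) + 79)/((-3 + 3) + 74) - 154 = -121*((6 - 8/(7²)) + 79)/(0 + 74) - 154 = -121*((6 - 8/49) + 79)/74 - 154 = -121*(286/49 + 79)/74 - 154 = -502997/(49*74) - 154 = -121*4157/3626 - 154 = -502997/3626 - 154 = -1061401/3626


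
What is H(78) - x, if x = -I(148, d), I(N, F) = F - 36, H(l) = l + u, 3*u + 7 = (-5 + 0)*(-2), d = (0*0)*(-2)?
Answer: 43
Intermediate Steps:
d = 0 (d = 0*(-2) = 0)
u = 1 (u = -7/3 + ((-5 + 0)*(-2))/3 = -7/3 + (-5*(-2))/3 = -7/3 + (⅓)*10 = -7/3 + 10/3 = 1)
H(l) = 1 + l (H(l) = l + 1 = 1 + l)
I(N, F) = -36 + F
x = 36 (x = -(-36 + 0) = -1*(-36) = 36)
H(78) - x = (1 + 78) - 1*36 = 79 - 36 = 43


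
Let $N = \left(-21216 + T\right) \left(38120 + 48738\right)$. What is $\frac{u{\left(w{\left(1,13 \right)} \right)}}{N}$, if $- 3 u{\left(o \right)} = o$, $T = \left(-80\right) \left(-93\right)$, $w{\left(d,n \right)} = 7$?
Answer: $\frac{1}{512809632} \approx 1.95 \cdot 10^{-9}$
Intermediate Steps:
$T = 7440$
$u{\left(o \right)} = - \frac{o}{3}$
$N = -1196555808$ ($N = \left(-21216 + 7440\right) \left(38120 + 48738\right) = \left(-13776\right) 86858 = -1196555808$)
$\frac{u{\left(w{\left(1,13 \right)} \right)}}{N} = \frac{\left(- \frac{1}{3}\right) 7}{-1196555808} = \left(- \frac{7}{3}\right) \left(- \frac{1}{1196555808}\right) = \frac{1}{512809632}$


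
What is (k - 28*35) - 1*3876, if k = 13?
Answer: -4843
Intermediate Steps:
(k - 28*35) - 1*3876 = (13 - 28*35) - 1*3876 = (13 - 980) - 3876 = -967 - 3876 = -4843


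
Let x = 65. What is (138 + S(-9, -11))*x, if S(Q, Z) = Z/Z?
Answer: 9035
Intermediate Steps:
S(Q, Z) = 1
(138 + S(-9, -11))*x = (138 + 1)*65 = 139*65 = 9035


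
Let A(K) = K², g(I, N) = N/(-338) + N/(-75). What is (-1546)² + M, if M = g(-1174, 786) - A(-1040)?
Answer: 5528425997/4225 ≈ 1.3085e+6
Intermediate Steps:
g(I, N) = -413*N/25350 (g(I, N) = N*(-1/338) + N*(-1/75) = -N/338 - N/75 = -413*N/25350)
M = -4569814103/4225 (M = -413/25350*786 - 1*(-1040)² = -54103/4225 - 1*1081600 = -54103/4225 - 1081600 = -4569814103/4225 ≈ -1.0816e+6)
(-1546)² + M = (-1546)² - 4569814103/4225 = 2390116 - 4569814103/4225 = 5528425997/4225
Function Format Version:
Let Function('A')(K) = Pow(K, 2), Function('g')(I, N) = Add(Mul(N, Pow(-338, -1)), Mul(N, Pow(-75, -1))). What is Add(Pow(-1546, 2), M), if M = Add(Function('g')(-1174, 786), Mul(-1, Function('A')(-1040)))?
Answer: Rational(5528425997, 4225) ≈ 1.3085e+6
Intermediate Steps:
Function('g')(I, N) = Mul(Rational(-413, 25350), N) (Function('g')(I, N) = Add(Mul(N, Rational(-1, 338)), Mul(N, Rational(-1, 75))) = Add(Mul(Rational(-1, 338), N), Mul(Rational(-1, 75), N)) = Mul(Rational(-413, 25350), N))
M = Rational(-4569814103, 4225) (M = Add(Mul(Rational(-413, 25350), 786), Mul(-1, Pow(-1040, 2))) = Add(Rational(-54103, 4225), Mul(-1, 1081600)) = Add(Rational(-54103, 4225), -1081600) = Rational(-4569814103, 4225) ≈ -1.0816e+6)
Add(Pow(-1546, 2), M) = Add(Pow(-1546, 2), Rational(-4569814103, 4225)) = Add(2390116, Rational(-4569814103, 4225)) = Rational(5528425997, 4225)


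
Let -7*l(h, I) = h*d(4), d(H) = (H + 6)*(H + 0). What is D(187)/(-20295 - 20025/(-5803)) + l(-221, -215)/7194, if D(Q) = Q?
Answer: 9669410831/58134785940 ≈ 0.16633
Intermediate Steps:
d(H) = H*(6 + H) (d(H) = (6 + H)*H = H*(6 + H))
l(h, I) = -40*h/7 (l(h, I) = -h*4*(6 + 4)/7 = -h*4*10/7 = -h*40/7 = -40*h/7)
D(187)/(-20295 - 20025/(-5803)) + l(-221, -215)/7194 = 187/(-20295 - 20025/(-5803)) - 40/7*(-221)/7194 = 187/(-20295 - 20025*(-1/5803)) + (8840/7)*(1/7194) = 187/(-20295 + 20025/5803) + 4420/25179 = 187/(-117751860/5803) + 4420/25179 = 187*(-5803/117751860) + 4420/25179 = -63833/6926580 + 4420/25179 = 9669410831/58134785940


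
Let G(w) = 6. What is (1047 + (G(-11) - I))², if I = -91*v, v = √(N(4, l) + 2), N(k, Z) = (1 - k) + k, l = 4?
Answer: 1133652 + 191646*√3 ≈ 1.4656e+6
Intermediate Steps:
N(k, Z) = 1
v = √3 (v = √(1 + 2) = √3 ≈ 1.7320)
I = -91*√3 ≈ -157.62
(1047 + (G(-11) - I))² = (1047 + (6 - (-91)*√3))² = (1047 + (6 + 91*√3))² = (1053 + 91*√3)²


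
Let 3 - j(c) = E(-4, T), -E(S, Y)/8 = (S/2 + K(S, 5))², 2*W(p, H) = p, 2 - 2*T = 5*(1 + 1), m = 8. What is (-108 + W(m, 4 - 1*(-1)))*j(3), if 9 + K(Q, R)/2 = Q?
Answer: -652600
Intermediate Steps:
K(Q, R) = -18 + 2*Q
T = -4 (T = 1 - 5*(1 + 1)/2 = 1 - 5*2/2 = 1 - ½*10 = 1 - 5 = -4)
W(p, H) = p/2
E(S, Y) = -8*(-18 + 5*S/2)² (E(S, Y) = -8*(S/2 + (-18 + 2*S))² = -8*(-18 + 5*S/2)²)
j(c) = 6275 (j(c) = 3 - (-2)*(-36 + 5*(-4))² = 3 - (-2)*(-36 - 20)² = 3 - (-2)*(-56)² = 3 - (-2)*3136 = 3 - 1*(-6272) = 3 + 6272 = 6275)
(-108 + W(m, 4 - 1*(-1)))*j(3) = (-108 + (½)*8)*6275 = (-108 + 4)*6275 = -104*6275 = -652600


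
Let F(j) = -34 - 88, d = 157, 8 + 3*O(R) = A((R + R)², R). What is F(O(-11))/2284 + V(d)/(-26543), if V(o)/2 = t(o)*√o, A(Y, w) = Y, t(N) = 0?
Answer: -61/1142 ≈ -0.053415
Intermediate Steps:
O(R) = -8/3 + 4*R²/3 (O(R) = -8/3 + (R + R)²/3 = -8/3 + (2*R)²/3 = -8/3 + (4*R²)/3 = -8/3 + 4*R²/3)
F(j) = -122
V(o) = 0 (V(o) = 2*(0*√o) = 2*0 = 0)
F(O(-11))/2284 + V(d)/(-26543) = -122/2284 + 0/(-26543) = -122*1/2284 + 0*(-1/26543) = -61/1142 + 0 = -61/1142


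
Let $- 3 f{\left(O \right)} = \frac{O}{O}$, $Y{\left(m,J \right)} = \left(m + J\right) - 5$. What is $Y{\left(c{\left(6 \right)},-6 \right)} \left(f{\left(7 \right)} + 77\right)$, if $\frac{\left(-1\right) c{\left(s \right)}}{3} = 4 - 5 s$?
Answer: $\frac{15410}{3} \approx 5136.7$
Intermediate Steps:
$c{\left(s \right)} = -12 + 15 s$ ($c{\left(s \right)} = - 3 \left(4 - 5 s\right) = -12 + 15 s$)
$Y{\left(m,J \right)} = -5 + J + m$ ($Y{\left(m,J \right)} = \left(J + m\right) - 5 = -5 + J + m$)
$f{\left(O \right)} = - \frac{1}{3}$ ($f{\left(O \right)} = - \frac{O \frac{1}{O}}{3} = \left(- \frac{1}{3}\right) 1 = - \frac{1}{3}$)
$Y{\left(c{\left(6 \right)},-6 \right)} \left(f{\left(7 \right)} + 77\right) = \left(-5 - 6 + \left(-12 + 15 \cdot 6\right)\right) \left(- \frac{1}{3} + 77\right) = \left(-5 - 6 + \left(-12 + 90\right)\right) \frac{230}{3} = \left(-5 - 6 + 78\right) \frac{230}{3} = 67 \cdot \frac{230}{3} = \frac{15410}{3}$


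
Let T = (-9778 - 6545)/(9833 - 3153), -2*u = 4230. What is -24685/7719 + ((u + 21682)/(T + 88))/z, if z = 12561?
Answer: -19577818264745/6157038940067 ≈ -3.1797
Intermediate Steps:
u = -2115 (u = -1/2*4230 = -2115)
T = -16323/6680 ≈ -2.4436
-24685/7719 + ((u + 21682)/(T + 88))/z = -24685/7719 + ((-2115 + 21682)/(-16323/6680 + 88))/12561 = -24685*1/7719 + (19567/(571517/6680))*(1/12561) = -24685/7719 + (19567*(6680/571517))*(1/12561) = -24685/7719 + (130707560/571517)*(1/12561) = -24685/7719 + 130707560/7178825037 = -19577818264745/6157038940067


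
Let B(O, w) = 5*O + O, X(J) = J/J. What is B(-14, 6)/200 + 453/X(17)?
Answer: 22629/50 ≈ 452.58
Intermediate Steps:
X(J) = 1
B(O, w) = 6*O
B(-14, 6)/200 + 453/X(17) = (6*(-14))/200 + 453/1 = -84*1/200 + 453*1 = -21/50 + 453 = 22629/50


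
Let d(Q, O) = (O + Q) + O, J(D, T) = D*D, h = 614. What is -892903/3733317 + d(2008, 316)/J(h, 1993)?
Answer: -81691225627/351861393933 ≈ -0.23217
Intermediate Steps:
J(D, T) = D²
d(Q, O) = Q + 2*O
-892903/3733317 + d(2008, 316)/J(h, 1993) = -892903/3733317 + (2008 + 2*316)/(614²) = -892903*1/3733317 + (2008 + 632)/376996 = -892903/3733317 + 2640*(1/376996) = -892903/3733317 + 660/94249 = -81691225627/351861393933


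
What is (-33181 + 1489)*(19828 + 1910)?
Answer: -688920696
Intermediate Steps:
(-33181 + 1489)*(19828 + 1910) = -31692*21738 = -688920696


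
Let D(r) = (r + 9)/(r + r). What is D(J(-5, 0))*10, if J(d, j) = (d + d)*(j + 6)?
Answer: 17/4 ≈ 4.2500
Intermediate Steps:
J(d, j) = 2*d*(6 + j) (J(d, j) = (2*d)*(6 + j) = 2*d*(6 + j))
D(r) = (9 + r)/(2*r) (D(r) = (9 + r)/((2*r)) = (9 + r)*(1/(2*r)) = (9 + r)/(2*r))
D(J(-5, 0))*10 = ((9 + 2*(-5)*(6 + 0))/(2*((2*(-5)*(6 + 0)))))*10 = ((9 + 2*(-5)*6)/(2*((2*(-5)*6))))*10 = ((1/2)*(9 - 60)/(-60))*10 = ((1/2)*(-1/60)*(-51))*10 = (17/40)*10 = 17/4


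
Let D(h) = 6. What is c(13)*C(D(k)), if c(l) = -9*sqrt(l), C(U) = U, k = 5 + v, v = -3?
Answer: -54*sqrt(13) ≈ -194.70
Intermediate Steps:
k = 2 (k = 5 - 3 = 2)
c(13)*C(D(k)) = -9*sqrt(13)*6 = -54*sqrt(13)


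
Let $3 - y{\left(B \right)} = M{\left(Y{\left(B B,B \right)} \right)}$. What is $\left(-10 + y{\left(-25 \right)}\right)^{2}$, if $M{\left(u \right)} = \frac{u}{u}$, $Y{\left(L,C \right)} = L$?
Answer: $64$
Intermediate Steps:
$M{\left(u \right)} = 1$
$y{\left(B \right)} = 2$ ($y{\left(B \right)} = 3 - 1 = 2$)
$\left(-10 + y{\left(-25 \right)}\right)^{2} = \left(-10 + 2\right)^{2} = \left(-8\right)^{2} = 64$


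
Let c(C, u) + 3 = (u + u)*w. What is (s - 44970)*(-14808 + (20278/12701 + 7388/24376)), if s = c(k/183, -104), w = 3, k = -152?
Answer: 52253733272976381/77399894 ≈ 6.7511e+8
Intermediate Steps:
c(C, u) = -3 + 6*u (c(C, u) = -3 + (u + u)*3 = -3 + (2*u)*3 = -3 + 6*u)
s = -627 (s = -3 + 6*(-104) = -3 - 624 = -627)
(s - 44970)*(-14808 + (20278/12701 + 7388/24376)) = (-627 - 44970)*(-14808 + (20278/12701 + 7388/24376)) = -45597*(-14808 + (20278*(1/12701) + 7388*(1/24376))) = -45597*(-14808 + (20278/12701 + 1847/6094)) = -45597*(-14808 + 147032879/77399894) = -45597*(-1145990597473/77399894) = 52253733272976381/77399894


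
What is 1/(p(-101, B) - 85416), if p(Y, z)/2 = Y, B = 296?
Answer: -1/85618 ≈ -1.1680e-5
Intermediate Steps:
p(Y, z) = 2*Y
1/(p(-101, B) - 85416) = 1/(2*(-101) - 85416) = 1/(-202 - 85416) = 1/(-85618) = -1/85618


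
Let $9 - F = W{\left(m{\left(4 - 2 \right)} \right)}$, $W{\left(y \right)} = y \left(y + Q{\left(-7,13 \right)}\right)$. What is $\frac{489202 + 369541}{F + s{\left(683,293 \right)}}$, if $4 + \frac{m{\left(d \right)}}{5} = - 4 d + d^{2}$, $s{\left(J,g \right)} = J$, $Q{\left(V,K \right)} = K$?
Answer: $- \frac{858743}{388} \approx -2213.3$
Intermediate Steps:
$m{\left(d \right)} = -20 - 20 d + 5 d^{2}$ ($m{\left(d \right)} = -20 + 5 \left(- 4 d + d^{2}\right) = -20 + 5 \left(d^{2} - 4 d\right) = -20 + \left(- 20 d + 5 d^{2}\right) = -20 - 20 d + 5 d^{2}$)
$W{\left(y \right)} = y \left(13 + y\right)$ ($W{\left(y \right)} = y \left(y + 13\right) = y \left(13 + y\right)$)
$F = -1071$ ($F = 9 - \left(-20 - 20 \left(4 - 2\right) + 5 \left(4 - 2\right)^{2}\right) \left(13 - \left(20 - 5 \left(4 - 2\right)^{2} + 20 \left(4 - 2\right)\right)\right) = 9 - \left(-20 - 40 + 5 \cdot 2^{2}\right) \left(13 - \left(60 - 20\right)\right) = 9 - \left(-20 - 40 + 5 \cdot 4\right) \left(13 - 40\right) = 9 - \left(-20 - 40 + 20\right) \left(13 - 40\right) = 9 - - 40 \left(13 - 40\right) = 9 - \left(-40\right) \left(-27\right) = 9 - 1080 = -1071$)
$\frac{489202 + 369541}{F + s{\left(683,293 \right)}} = \frac{489202 + 369541}{-1071 + 683} = \frac{858743}{-388} = 858743 \left(- \frac{1}{388}\right) = - \frac{858743}{388}$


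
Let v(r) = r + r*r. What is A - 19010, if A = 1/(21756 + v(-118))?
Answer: -676033619/35562 ≈ -19010.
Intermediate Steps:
v(r) = r + r**2
A = 1/35562 (A = 1/(21756 - 118*(1 - 118)) = 1/(21756 - 118*(-117)) = 1/(21756 + 13806) = 1/35562 ≈ 2.8120e-5)
A - 19010 = 1/35562 - 19010 = -676033619/35562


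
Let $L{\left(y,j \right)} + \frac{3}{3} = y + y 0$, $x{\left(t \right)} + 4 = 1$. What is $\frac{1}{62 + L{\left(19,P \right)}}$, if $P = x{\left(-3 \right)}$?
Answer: $\frac{1}{80} \approx 0.0125$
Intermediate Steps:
$x{\left(t \right)} = -3$ ($x{\left(t \right)} = -4 + 1 = -3$)
$P = -3$
$L{\left(y,j \right)} = -1 + y$ ($L{\left(y,j \right)} = -1 + \left(y + y 0\right) = -1 + \left(y + 0\right) = -1 + y$)
$\frac{1}{62 + L{\left(19,P \right)}} = \frac{1}{62 + \left(-1 + 19\right)} = \frac{1}{62 + 18} = \frac{1}{80}$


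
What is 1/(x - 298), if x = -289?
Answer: -1/587 ≈ -0.0017036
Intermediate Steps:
1/(x - 298) = 1/(-289 - 298) = 1/(-587) = -1/587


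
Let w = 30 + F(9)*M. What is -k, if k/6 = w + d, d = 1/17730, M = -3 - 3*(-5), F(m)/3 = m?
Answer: -6276421/2955 ≈ -2124.0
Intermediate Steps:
F(m) = 3*m
M = 12 (M = -3 + 15 = 12)
d = 1/17730 ≈ 5.6402e-5
w = 354 (w = 30 + (3*9)*12 = 30 + 27*12 = 30 + 324 = 354)
k = 6276421/2955 (k = 6*(354 + 1/17730) = 6*(6276421/17730) = 6276421/2955 ≈ 2124.0)
-k = -1*6276421/2955 = -6276421/2955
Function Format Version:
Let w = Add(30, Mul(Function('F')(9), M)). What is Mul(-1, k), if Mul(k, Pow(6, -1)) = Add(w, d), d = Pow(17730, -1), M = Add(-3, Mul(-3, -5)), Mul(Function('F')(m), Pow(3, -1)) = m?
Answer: Rational(-6276421, 2955) ≈ -2124.0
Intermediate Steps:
Function('F')(m) = Mul(3, m)
M = 12 (M = Add(-3, 15) = 12)
d = Rational(1, 17730) ≈ 5.6402e-5
w = 354 (w = Add(30, Mul(Mul(3, 9), 12)) = Add(30, Mul(27, 12)) = Add(30, 324) = 354)
k = Rational(6276421, 2955) (k = Mul(6, Add(354, Rational(1, 17730))) = Mul(6, Rational(6276421, 17730)) = Rational(6276421, 2955) ≈ 2124.0)
Mul(-1, k) = Mul(-1, Rational(6276421, 2955)) = Rational(-6276421, 2955)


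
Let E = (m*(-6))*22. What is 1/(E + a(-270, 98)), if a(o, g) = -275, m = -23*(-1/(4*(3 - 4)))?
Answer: 1/484 ≈ 0.0020661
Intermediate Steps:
m = -23/4 (m = -23/((-1*(-4))) = -23/4 ≈ -5.7500)
E = 759 (E = -23/4*(-6)*22 = (69/2)*22 = 759)
1/(E + a(-270, 98)) = 1/(759 - 275) = 1/484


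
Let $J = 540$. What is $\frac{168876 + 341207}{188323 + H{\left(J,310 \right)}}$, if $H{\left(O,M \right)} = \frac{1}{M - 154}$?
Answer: $\frac{79572948}{29378389} \approx 2.7086$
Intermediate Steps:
$H{\left(O,M \right)} = \frac{1}{-154 + M}$
$\frac{168876 + 341207}{188323 + H{\left(J,310 \right)}} = \frac{168876 + 341207}{188323 + \frac{1}{-154 + 310}} = \frac{510083}{188323 + \frac{1}{156}} = \frac{510083}{\frac{29378389}{156}} = 510083 \cdot \frac{156}{29378389} = \frac{79572948}{29378389}$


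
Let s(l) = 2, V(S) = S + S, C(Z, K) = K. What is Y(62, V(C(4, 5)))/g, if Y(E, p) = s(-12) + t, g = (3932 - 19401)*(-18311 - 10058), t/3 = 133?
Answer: 401/438840061 ≈ 9.1377e-7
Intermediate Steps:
t = 399 (t = 3*133 = 399)
g = 438840061 (g = -15469*(-28369) = 438840061)
V(S) = 2*S
Y(E, p) = 401 (Y(E, p) = 2 + 399 = 401)
Y(62, V(C(4, 5)))/g = 401/438840061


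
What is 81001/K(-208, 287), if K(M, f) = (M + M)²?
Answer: 81001/173056 ≈ 0.46806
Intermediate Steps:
K(M, f) = 4*M² (K(M, f) = (2*M)² = 4*M²)
81001/K(-208, 287) = 81001/((4*(-208)²)) = 81001/((4*43264)) = 81001/173056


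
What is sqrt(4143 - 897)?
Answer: sqrt(3246) ≈ 56.974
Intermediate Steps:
sqrt(4143 - 897) = sqrt(3246)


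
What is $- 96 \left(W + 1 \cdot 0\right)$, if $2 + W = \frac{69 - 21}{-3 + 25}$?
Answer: $- \frac{192}{11} \approx -17.455$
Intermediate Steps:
$W = \frac{2}{11}$ ($W = -2 + \frac{69 - 21}{-3 + 25} = -2 + \frac{48}{22} = -2 + 48 \cdot \frac{1}{22} = -2 + \frac{24}{11} = \frac{2}{11} \approx 0.18182$)
$- 96 \left(W + 1 \cdot 0\right) = - 96 \left(\frac{2}{11} + 1 \cdot 0\right) = - 96 \left(\frac{2}{11} + 0\right) = \left(-96\right) \frac{2}{11} = - \frac{192}{11}$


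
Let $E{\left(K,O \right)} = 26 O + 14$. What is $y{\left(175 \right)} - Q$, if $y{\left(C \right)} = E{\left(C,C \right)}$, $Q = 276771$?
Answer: $-272207$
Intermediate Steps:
$E{\left(K,O \right)} = 14 + 26 O$
$y{\left(C \right)} = 14 + 26 C$
$y{\left(175 \right)} - Q = \left(14 + 26 \cdot 175\right) - 276771 = \left(14 + 4550\right) - 276771 = 4564 - 276771 = -272207$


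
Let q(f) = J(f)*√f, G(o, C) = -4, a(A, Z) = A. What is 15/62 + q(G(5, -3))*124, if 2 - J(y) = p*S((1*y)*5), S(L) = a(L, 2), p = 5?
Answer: 15/62 + 25296*I ≈ 0.24194 + 25296.0*I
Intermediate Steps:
S(L) = L
J(y) = 2 - 25*y (J(y) = 2 - 5*(1*y)*5 = 2 - 5*y*5 = 2 - 5*5*y = 2 - 25*y)
q(f) = √f*(2 - 25*f) (q(f) = (2 - 25*f)*√f = √f*(2 - 25*f))
15/62 + q(G(5, -3))*124 = 15/62 + (√(-4)*(2 - 25*(-4)))*124 = 15*(1/62) + ((2*I)*(2 + 100))*124 = 15/62 + ((2*I)*102)*124 = 15/62 + (204*I)*124 = 15/62 + 25296*I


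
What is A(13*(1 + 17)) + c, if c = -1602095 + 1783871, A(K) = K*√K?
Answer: 181776 + 702*√26 ≈ 1.8536e+5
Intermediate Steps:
A(K) = K^(3/2)
c = 181776
A(13*(1 + 17)) + c = (13*(1 + 17))^(3/2) + 181776 = (13*18)^(3/2) + 181776 = 234^(3/2) + 181776 = 702*√26 + 181776 = 181776 + 702*√26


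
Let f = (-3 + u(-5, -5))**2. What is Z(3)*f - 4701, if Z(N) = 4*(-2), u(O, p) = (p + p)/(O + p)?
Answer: -4733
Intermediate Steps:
u(O, p) = 2*p/(O + p) (u(O, p) = (2*p)/(O + p) = 2*p/(O + p))
f = 4 (f = (-3 + 2*(-5)/(-5 - 5))**2 = (-3 + 2*(-5)/(-10))**2 = (-3 + 2*(-5)*(-1/10))**2 = (-3 + 1)**2 = (-2)**2 = 4)
Z(N) = -8
Z(3)*f - 4701 = -8*4 - 4701 = -32 - 4701 = -4733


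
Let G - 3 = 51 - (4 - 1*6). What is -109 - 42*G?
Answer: -2461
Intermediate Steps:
G = 56 (G = 3 + (51 - (4 - 1*6)) = 3 + (51 - (4 - 6)) = 3 + (51 - 1*(-2)) = 3 + (51 + 2) = 3 + 53 = 56)
-109 - 42*G = -109 - 42*56 = -109 - 2352 = -2461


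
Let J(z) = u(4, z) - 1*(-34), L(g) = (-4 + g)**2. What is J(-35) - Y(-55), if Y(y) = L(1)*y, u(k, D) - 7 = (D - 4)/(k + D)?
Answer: 16655/31 ≈ 537.26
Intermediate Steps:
u(k, D) = 7 + (-4 + D)/(D + k) (u(k, D) = 7 + (D - 4)/(k + D) = 7 + (-4 + D)/(D + k))
Y(y) = 9*y (Y(y) = (-4 + 1)**2*y = (-3)**2*y = 9*y)
J(z) = 34 + (24 + 8*z)/(4 + z) (J(z) = (-4 + 7*4 + 8*z)/(z + 4) - 1*(-34) = (-4 + 28 + 8*z)/(4 + z) + 34 = (24 + 8*z)/(4 + z) + 34 = 34 + (24 + 8*z)/(4 + z))
J(-35) - Y(-55) = 2*(80 + 21*(-35))/(4 - 35) - 9*(-55) = 2*(80 - 735)/(-31) - 1*(-495) = 2*(-1/31)*(-655) + 495 = 1310/31 + 495 = 16655/31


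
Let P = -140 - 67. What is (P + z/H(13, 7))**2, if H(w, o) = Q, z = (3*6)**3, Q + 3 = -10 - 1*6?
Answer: 95355225/361 ≈ 2.6414e+5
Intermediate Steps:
Q = -19 (Q = -3 + (-10 - 1*6) = -3 + (-10 - 6) = -3 - 16 = -19)
z = 5832 (z = 18**3 = 5832)
H(w, o) = -19
P = -207
(P + z/H(13, 7))**2 = (-207 + 5832/(-19))**2 = (-207 + 5832*(-1/19))**2 = (-207 - 5832/19)**2 = (-9765/19)**2 = 95355225/361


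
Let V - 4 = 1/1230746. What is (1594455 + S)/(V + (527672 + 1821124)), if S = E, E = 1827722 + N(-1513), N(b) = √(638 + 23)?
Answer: 4211830654042/2890776204801 + 1230746*√661/2890776204801 ≈ 1.4570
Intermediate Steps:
N(b) = √661
V = 4922985/1230746 (V = 4 + 1/1230746 = 4922985/1230746 ≈ 4.0000)
E = 1827722 + √661 ≈ 1.8277e+6
S = 1827722 + √661 ≈ 1.8277e+6
(1594455 + S)/(V + (527672 + 1821124)) = (1594455 + (1827722 + √661))/(4922985/1230746 + (527672 + 1821124)) = (3422177 + √661)/(4922985/1230746 + 2348796) = (3422177 + √661)/(2890776204801/1230746) = (3422177 + √661)*(1230746/2890776204801) = 4211830654042/2890776204801 + 1230746*√661/2890776204801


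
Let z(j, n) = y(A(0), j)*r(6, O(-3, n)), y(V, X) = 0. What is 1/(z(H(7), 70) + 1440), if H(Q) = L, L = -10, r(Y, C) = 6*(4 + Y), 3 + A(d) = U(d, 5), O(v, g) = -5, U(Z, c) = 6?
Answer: 1/1440 ≈ 0.00069444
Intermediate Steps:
A(d) = 3 (A(d) = -3 + 6 = 3)
r(Y, C) = 24 + 6*Y
H(Q) = -10
z(j, n) = 0 (z(j, n) = 0*(24 + 6*6) = 0*(24 + 36) = 0*60 = 0)
1/(z(H(7), 70) + 1440) = 1/(0 + 1440) = 1/1440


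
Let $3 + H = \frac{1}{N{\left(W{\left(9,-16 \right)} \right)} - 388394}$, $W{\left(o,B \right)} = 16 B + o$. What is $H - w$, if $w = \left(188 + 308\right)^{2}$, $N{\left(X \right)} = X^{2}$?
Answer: $- \frac{80542930316}{327385} \approx -2.4602 \cdot 10^{5}$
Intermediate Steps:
$W{\left(o,B \right)} = o + 16 B$
$w = 246016$ ($w = 496^{2} = 246016$)
$H = - \frac{982156}{327385}$ ($H = -3 + \frac{1}{\left(9 + 16 \left(-16\right)\right)^{2} - 388394} = -3 + \frac{1}{\left(9 - 256\right)^{2} - 388394} = -3 + \frac{1}{\left(-247\right)^{2} - 388394} = -3 + \frac{1}{61009 - 388394} = -3 + \frac{1}{-327385} = -3 - \frac{1}{327385} = - \frac{982156}{327385} \approx -3.0$)
$H - w = - \frac{982156}{327385} - 246016 = - \frac{80542930316}{327385}$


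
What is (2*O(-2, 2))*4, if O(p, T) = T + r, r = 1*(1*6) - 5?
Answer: 24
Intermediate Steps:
r = 1 (r = 1*6 - 5 = 6 - 5 = 1)
O(p, T) = 1 + T (O(p, T) = T + 1 = 1 + T)
(2*O(-2, 2))*4 = (2*(1 + 2))*4 = (2*3)*4 = 6*4 = 24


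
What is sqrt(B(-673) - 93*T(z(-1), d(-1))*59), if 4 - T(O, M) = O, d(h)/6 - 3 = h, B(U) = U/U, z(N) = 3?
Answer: I*sqrt(5486) ≈ 74.068*I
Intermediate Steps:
B(U) = 1
d(h) = 18 + 6*h
T(O, M) = 4 - O
sqrt(B(-673) - 93*T(z(-1), d(-1))*59) = sqrt(1 - 93*(4 - 1*3)*59) = sqrt(1 - 93*(4 - 3)*59) = sqrt(1 - 93*1*59) = sqrt(1 - 93*59) = sqrt(1 - 5487) = sqrt(-5486) = I*sqrt(5486)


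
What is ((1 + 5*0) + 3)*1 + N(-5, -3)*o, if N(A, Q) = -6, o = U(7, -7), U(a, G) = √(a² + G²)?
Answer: 4 - 42*√2 ≈ -55.397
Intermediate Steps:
U(a, G) = √(G² + a²)
o = 7*√2 (o = √((-7)² + 7²) = √(49 + 49) = √98 = 7*√2 ≈ 9.8995)
((1 + 5*0) + 3)*1 + N(-5, -3)*o = ((1 + 5*0) + 3)*1 - 42*√2 = ((1 + 0) + 3)*1 - 42*√2 = (1 + 3)*1 - 42*√2 = 4*1 - 42*√2 = 4 - 42*√2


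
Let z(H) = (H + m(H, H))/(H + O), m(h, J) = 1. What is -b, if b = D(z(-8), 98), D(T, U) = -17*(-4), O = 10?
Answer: -68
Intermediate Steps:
z(H) = (1 + H)/(10 + H) (z(H) = (H + 1)/(H + 10) = (1 + H)/(10 + H))
D(T, U) = 68
b = 68
-b = -1*68 = -68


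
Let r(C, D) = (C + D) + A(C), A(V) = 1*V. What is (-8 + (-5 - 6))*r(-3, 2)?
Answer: 76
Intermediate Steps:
A(V) = V
r(C, D) = D + 2*C (r(C, D) = (C + D) + C = D + 2*C)
(-8 + (-5 - 6))*r(-3, 2) = (-8 + (-5 - 6))*(2 + 2*(-3)) = (-8 - 11)*(2 - 6) = -19*(-4) = 76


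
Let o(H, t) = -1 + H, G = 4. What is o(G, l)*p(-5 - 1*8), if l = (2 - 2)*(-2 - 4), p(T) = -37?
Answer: -111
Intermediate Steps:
l = 0 (l = 0*(-6) = 0)
o(G, l)*p(-5 - 1*8) = (-1 + 4)*(-37) = 3*(-37) = -111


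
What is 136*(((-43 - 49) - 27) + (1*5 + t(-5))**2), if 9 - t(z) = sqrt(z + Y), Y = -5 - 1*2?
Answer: 8840 - 7616*I*sqrt(3) ≈ 8840.0 - 13191.0*I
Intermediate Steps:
Y = -7 (Y = -5 - 2 = -7)
t(z) = 9 - sqrt(-7 + z) (t(z) = 9 - sqrt(z - 7) = 9 - sqrt(-7 + z))
136*(((-43 - 49) - 27) + (1*5 + t(-5))**2) = 136*(((-43 - 49) - 27) + (1*5 + (9 - sqrt(-7 - 5)))**2) = 136*((-92 - 27) + (5 + (9 - sqrt(-12)))**2) = 136*(-119 + (5 + (9 - 2*I*sqrt(3)))**2) = 136*(-119 + (14 - 2*I*sqrt(3))**2) = -16184 + 136*(14 - 2*I*sqrt(3))**2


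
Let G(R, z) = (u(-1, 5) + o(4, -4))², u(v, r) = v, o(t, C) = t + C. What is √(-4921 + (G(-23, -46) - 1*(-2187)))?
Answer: I*√2733 ≈ 52.278*I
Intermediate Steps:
o(t, C) = C + t
G(R, z) = 1 (G(R, z) = (-1 + (-4 + 4))² = (-1 + 0)² = (-1)² = 1)
√(-4921 + (G(-23, -46) - 1*(-2187))) = √(-4921 + (1 - 1*(-2187))) = √(-4921 + (1 + 2187)) = √(-4921 + 2188) = √(-2733) = I*√2733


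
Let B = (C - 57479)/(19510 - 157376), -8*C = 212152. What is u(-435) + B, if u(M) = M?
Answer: -29943856/68933 ≈ -434.39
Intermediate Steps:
C = -26519 (C = -⅛*212152 = -26519)
B = 41999/68933 (B = (-26519 - 57479)/(19510 - 157376) = -83998/(-137866) = -83998*(-1/137866) = 41999/68933 ≈ 0.60927)
u(-435) + B = -435 + 41999/68933 = -29943856/68933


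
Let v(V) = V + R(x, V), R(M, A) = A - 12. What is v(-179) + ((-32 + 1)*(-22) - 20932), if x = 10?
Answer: -20620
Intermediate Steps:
R(M, A) = -12 + A
v(V) = -12 + 2*V (v(V) = V + (-12 + V) = -12 + 2*V)
v(-179) + ((-32 + 1)*(-22) - 20932) = (-12 + 2*(-179)) + ((-32 + 1)*(-22) - 20932) = (-12 - 358) + (-31*(-22) - 20932) = -370 + (682 - 20932) = -370 - 20250 = -20620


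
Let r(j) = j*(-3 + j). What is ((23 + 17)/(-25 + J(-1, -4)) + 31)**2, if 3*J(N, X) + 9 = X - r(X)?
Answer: 755161/841 ≈ 897.93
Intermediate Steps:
J(N, X) = -3 + X/3 - X*(-3 + X)/3 (J(N, X) = -3 + (X - X*(-3 + X))/3 = -3 + (X/3 - X*(-3 + X)/3) = -3 + X/3 - X*(-3 + X)/3)
((23 + 17)/(-25 + J(-1, -4)) + 31)**2 = ((23 + 17)/(-25 + (-3 + (1/3)*(-4) - 1/3*(-4)*(-3 - 4))) + 31)**2 = (40/(-25 + (-3 - 4/3 - 1/3*(-4)*(-7))) + 31)**2 = (40/(-25 + (-3 - 4/3 - 28/3)) + 31)**2 = (40/(-25 - 41/3) + 31)**2 = (40/(-116/3) + 31)**2 = (40*(-3/116) + 31)**2 = (-30/29 + 31)**2 = (869/29)**2 = 755161/841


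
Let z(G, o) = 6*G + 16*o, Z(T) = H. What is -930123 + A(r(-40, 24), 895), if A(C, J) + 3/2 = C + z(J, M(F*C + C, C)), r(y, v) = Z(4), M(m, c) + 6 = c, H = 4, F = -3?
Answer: -1849565/2 ≈ -9.2478e+5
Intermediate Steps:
M(m, c) = -6 + c
Z(T) = 4
r(y, v) = 4
A(C, J) = -195/2 + 6*J + 17*C (A(C, J) = -3/2 + (C + (6*J + 16*(-6 + C))) = -3/2 + (C + (6*J + (-96 + 16*C))) = -3/2 + (C + (-96 + 6*J + 16*C)) = -3/2 + (-96 + 6*J + 17*C) = -195/2 + 6*J + 17*C)
-930123 + A(r(-40, 24), 895) = -930123 + (-195/2 + 6*895 + 17*4) = -930123 + (-195/2 + 5370 + 68) = -930123 + 10681/2 = -1849565/2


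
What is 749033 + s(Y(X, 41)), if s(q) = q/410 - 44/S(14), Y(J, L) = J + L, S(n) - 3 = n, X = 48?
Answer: 5220743483/6970 ≈ 7.4903e+5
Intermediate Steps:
S(n) = 3 + n
s(q) = -44/17 + q/410 (s(q) = q/410 - 44/(3 + 14) = q*(1/410) - 44/17 = q/410 - 44*1/17 = q/410 - 44/17 = -44/17 + q/410)
749033 + s(Y(X, 41)) = 749033 + (-44/17 + (48 + 41)/410) = 749033 + (-44/17 + (1/410)*89) = 749033 + (-44/17 + 89/410) = 749033 - 16527/6970 = 5220743483/6970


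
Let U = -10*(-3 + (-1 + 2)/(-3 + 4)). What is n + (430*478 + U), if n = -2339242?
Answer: -2133682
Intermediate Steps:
U = 20 (U = -10*(-3 + 1/1) = -10*(-3 + 1*1) = -10*(-3 + 1) = -10*(-2) = 20)
n + (430*478 + U) = -2339242 + (430*478 + 20) = -2339242 + (205540 + 20) = -2339242 + 205560 = -2133682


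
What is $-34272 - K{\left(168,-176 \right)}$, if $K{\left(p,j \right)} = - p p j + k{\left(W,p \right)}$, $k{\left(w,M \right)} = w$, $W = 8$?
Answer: $-5001704$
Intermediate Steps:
$K{\left(p,j \right)} = 8 - j p^{2}$ ($K{\left(p,j \right)} = - p p j + 8 = - p^{2} j + 8 = - j p^{2} + 8 = 8 - j p^{2}$)
$-34272 - K{\left(168,-176 \right)} = -34272 - \left(8 - - 176 \cdot 168^{2}\right) = -34272 - \left(8 - \left(-176\right) 28224\right) = -34272 - \left(8 + 4967424\right) = -34272 - 4967432 = -5001704$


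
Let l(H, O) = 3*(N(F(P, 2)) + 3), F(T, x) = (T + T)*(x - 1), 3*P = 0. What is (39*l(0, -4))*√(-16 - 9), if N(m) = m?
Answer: 1755*I ≈ 1755.0*I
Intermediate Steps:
P = 0 (P = (⅓)*0 = 0)
F(T, x) = 2*T*(-1 + x) (F(T, x) = (2*T)*(-1 + x) = 2*T*(-1 + x))
l(H, O) = 9 (l(H, O) = 3*(2*0*(-1 + 2) + 3) = 3*(2*0*1 + 3) = 3*(0 + 3) = 3*3 = 9)
(39*l(0, -4))*√(-16 - 9) = (39*9)*√(-16 - 9) = 351*√(-25) = 351*(5*I) = 1755*I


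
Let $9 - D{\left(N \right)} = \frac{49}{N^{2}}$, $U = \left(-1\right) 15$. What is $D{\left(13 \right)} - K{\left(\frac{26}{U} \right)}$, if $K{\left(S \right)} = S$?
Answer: $\frac{26474}{2535} \approx 10.443$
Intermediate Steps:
$U = -15$
$D{\left(N \right)} = 9 - \frac{49}{N^{2}}$
$D{\left(13 \right)} - K{\left(\frac{26}{U} \right)} = \left(9 - \frac{49}{169}\right) - \frac{26}{-15} = \left(9 - \frac{49}{169}\right) - 26 \left(- \frac{1}{15}\right) = \left(9 - \frac{49}{169}\right) - - \frac{26}{15} = \frac{1472}{169} + \frac{26}{15} = \frac{26474}{2535}$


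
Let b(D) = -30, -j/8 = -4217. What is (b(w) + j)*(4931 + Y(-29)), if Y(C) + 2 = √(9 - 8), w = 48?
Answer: 166170580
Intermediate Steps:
Y(C) = -1 (Y(C) = -2 + √(9 - 8) = -2 + √1 = -2 + 1 = -1)
j = 33736 (j = -8*(-4217) = 33736)
(b(w) + j)*(4931 + Y(-29)) = (-30 + 33736)*(4931 - 1) = 33706*4930 = 166170580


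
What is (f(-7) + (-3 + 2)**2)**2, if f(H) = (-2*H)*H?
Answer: 9409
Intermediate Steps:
f(H) = -2*H**2
(f(-7) + (-3 + 2)**2)**2 = (-2*(-7)**2 + (-3 + 2)**2)**2 = (-2*49 + (-1)**2)**2 = (-98 + 1)**2 = (-97)**2 = 9409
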